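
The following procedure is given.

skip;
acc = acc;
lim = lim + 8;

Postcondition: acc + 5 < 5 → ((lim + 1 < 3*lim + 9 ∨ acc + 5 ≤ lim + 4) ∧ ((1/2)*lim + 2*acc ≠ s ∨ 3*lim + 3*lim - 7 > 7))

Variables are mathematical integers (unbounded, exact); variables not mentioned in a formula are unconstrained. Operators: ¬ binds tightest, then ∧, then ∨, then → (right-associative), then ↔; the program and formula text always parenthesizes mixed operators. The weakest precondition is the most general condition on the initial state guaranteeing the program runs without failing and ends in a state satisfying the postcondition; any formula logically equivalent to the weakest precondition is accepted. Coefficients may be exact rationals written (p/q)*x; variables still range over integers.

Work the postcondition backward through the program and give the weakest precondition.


Working backward. After the program, the postcondition acc + 5 < 5 → ((lim + 1 < 3*lim + 9 ∨ acc + 5 ≤ lim + 4) ∧ ((1/2)*lim + 2*acc ≠ s ∨ 3*lim + 3*lim - 7 > 7)) must hold; in canonical form it is acc < 0 → ((2*lim > -8 ∨ acc ≤ lim - 1) ∧ (2*acc + (1/2)*lim ≠ s ∨ 6*lim > 14)).
Before lim := lim + 8: acc < 0 → ((2*lim > -24 ∨ acc ≤ lim + 7) ∧ (2*acc + (1/2)*lim ≠ s - 4 ∨ 6*lim > -34))
Before acc := acc: acc < 0 → ((2*lim > -24 ∨ acc ≤ lim + 7) ∧ (2*acc + (1/2)*lim ≠ s - 4 ∨ 6*lim > -34))
Before skip: acc < 0 → ((2*lim > -24 ∨ acc ≤ lim + 7) ∧ (2*acc + (1/2)*lim ≠ s - 4 ∨ 6*lim > -34))
Answer: WP = acc < 0 → ((2*lim > -24 ∨ acc ≤ lim + 7) ∧ (2*acc + (1/2)*lim ≠ s - 4 ∨ 6*lim > -34))


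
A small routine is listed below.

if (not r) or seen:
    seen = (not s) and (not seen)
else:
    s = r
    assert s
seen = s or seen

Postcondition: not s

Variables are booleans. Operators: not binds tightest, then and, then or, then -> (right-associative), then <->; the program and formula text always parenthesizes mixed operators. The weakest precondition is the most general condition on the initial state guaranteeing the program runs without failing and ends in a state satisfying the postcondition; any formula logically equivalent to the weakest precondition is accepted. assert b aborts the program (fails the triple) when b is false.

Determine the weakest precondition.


Working backward. After the program, not s must hold.
Before seen := s or seen: not s
Then branch requires not s; else branch requires false.
Before the if: (((not r) or seen) -> (not s)) and ((not r) or seen)
Answer: WP = (((not r) or seen) -> (not s)) and ((not r) or seen)


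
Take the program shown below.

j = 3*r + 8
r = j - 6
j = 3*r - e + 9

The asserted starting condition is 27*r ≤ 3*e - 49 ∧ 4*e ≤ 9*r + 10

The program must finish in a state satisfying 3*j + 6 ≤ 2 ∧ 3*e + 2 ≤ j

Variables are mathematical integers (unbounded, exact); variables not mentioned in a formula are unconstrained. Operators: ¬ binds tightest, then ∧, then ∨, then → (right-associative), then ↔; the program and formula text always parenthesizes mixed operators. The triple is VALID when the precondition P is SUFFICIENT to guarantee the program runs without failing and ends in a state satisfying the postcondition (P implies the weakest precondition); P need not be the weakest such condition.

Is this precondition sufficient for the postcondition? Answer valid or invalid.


Working backward. After the program, the postcondition 3*j + 6 ≤ 2 ∧ 3*e + 2 ≤ j must hold; in canonical form it is 3*j ≤ -4 ∧ 3*e ≤ j - 2.
Before j := 3*r - e + 9: 9*r ≤ 3*e - 31 ∧ 4*e ≤ 3*r + 7
Before r := j - 6: 9*j ≤ 3*e + 23 ∧ 4*e ≤ 3*j - 11
Before j := 3*r + 8: 27*r ≤ 3*e - 49 ∧ 4*e ≤ 9*r + 13
The weakest precondition is 27*r ≤ 3*e - 49 ∧ 4*e ≤ 9*r + 13.
Check whether 27*r ≤ 3*e - 49 ∧ 4*e ≤ 9*r + 10 implies it.
Every state satisfying the precondition satisfies the weakest precondition: the implication holds.
Answer: valid


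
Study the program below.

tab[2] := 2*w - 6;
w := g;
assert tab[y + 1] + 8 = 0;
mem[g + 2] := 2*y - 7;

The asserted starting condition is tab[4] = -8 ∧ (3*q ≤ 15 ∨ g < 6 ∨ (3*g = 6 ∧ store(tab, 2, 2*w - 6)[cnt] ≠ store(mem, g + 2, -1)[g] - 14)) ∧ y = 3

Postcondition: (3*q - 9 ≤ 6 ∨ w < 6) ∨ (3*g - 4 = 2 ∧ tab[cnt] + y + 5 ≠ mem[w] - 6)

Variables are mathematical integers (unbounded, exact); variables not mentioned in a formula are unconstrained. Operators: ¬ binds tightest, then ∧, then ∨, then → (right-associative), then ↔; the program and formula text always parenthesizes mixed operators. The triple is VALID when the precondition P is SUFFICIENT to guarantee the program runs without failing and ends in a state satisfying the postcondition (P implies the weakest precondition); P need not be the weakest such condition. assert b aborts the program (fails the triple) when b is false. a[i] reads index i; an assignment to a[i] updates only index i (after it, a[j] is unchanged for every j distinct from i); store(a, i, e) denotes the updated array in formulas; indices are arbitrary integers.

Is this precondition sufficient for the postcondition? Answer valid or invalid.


Working backward. After the program, the postcondition (3*q - 9 ≤ 6 ∨ w < 6) ∨ (3*g - 4 = 2 ∧ tab[cnt] + y + 5 ≠ mem[w] - 6) must hold; in canonical form it is 3*q ≤ 15 ∨ w < 6 ∨ (3*g = 6 ∧ tab[cnt] + y ≠ mem[w] - 11).
Before mem[g + 2] := 2*y - 7: 3*q ≤ 15 ∨ w < 6 ∨ (3*g = 6 ∧ tab[cnt] + y ≠ store(mem, g + 2, 2*y - 7)[w] - 11)
Before assert tab[y + 1] + 8 = 0: tab[y + 1] = -8 ∧ (3*q ≤ 15 ∨ w < 6 ∨ (3*g = 6 ∧ tab[cnt] + y ≠ store(mem, g + 2, 2*y - 7)[w] - 11))
Before w := g: tab[y + 1] = -8 ∧ (3*q ≤ 15 ∨ g < 6 ∨ (3*g = 6 ∧ tab[cnt] + y ≠ store(mem, g + 2, 2*y - 7)[g] - 11))
Before tab[2] := 2*w - 6: store(tab, 2, 2*w - 6)[y + 1] = -8 ∧ (3*q ≤ 15 ∨ g < 6 ∨ (3*g = 6 ∧ store(tab, 2, 2*w - 6)[cnt] + y ≠ store(mem, g + 2, 2*y - 7)[g] - 11))
The weakest precondition is store(tab, 2, 2*w - 6)[y + 1] = -8 ∧ (3*q ≤ 15 ∨ g < 6 ∨ (3*g = 6 ∧ store(tab, 2, 2*w - 6)[cnt] + y ≠ store(mem, g + 2, 2*y - 7)[g] - 11)).
Check whether tab[4] = -8 ∧ (3*q ≤ 15 ∨ g < 6 ∨ (3*g = 6 ∧ store(tab, 2, 2*w - 6)[cnt] ≠ store(mem, g + 2, -1)[g] - 14)) ∧ y = 3 implies it.
Every state satisfying the precondition satisfies the weakest precondition: the implication holds.
Answer: valid


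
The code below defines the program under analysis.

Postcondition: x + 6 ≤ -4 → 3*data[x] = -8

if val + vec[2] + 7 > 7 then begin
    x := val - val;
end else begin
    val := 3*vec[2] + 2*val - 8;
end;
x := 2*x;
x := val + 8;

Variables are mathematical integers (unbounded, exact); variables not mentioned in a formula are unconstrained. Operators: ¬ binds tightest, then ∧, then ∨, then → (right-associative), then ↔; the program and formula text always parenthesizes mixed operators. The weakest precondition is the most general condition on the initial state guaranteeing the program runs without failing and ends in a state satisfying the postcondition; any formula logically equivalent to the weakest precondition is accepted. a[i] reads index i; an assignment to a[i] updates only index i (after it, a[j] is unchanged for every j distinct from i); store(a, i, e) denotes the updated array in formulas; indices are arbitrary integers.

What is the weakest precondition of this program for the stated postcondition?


Working backward. After the program, the postcondition x + 6 ≤ -4 → 3*data[x] = -8 must hold; in canonical form it is x ≤ -10 → 3*data[x] = -8.
Before x := val + 8: val ≤ -18 → 3*data[val + 8] = -8
Before x := 2*x: val ≤ -18 → 3*data[val + 8] = -8
Then branch requires val ≤ -18 → 3*data[val + 8] = -8; else branch requires 3*vec[2] + 2*val ≤ -10 → 3*data[3*vec[2] + 2*val] = -8.
Before the if: (vec[2] + val > 0 → (val ≤ -18 → 3*data[val + 8] = -8)) ∧ ((¬(vec[2] + val > 0)) → (3*vec[2] + 2*val ≤ -10 → 3*data[3*vec[2] + 2*val] = -8))
Answer: WP = (vec[2] + val > 0 → (val ≤ -18 → 3*data[val + 8] = -8)) ∧ ((¬(vec[2] + val > 0)) → (3*vec[2] + 2*val ≤ -10 → 3*data[3*vec[2] + 2*val] = -8))


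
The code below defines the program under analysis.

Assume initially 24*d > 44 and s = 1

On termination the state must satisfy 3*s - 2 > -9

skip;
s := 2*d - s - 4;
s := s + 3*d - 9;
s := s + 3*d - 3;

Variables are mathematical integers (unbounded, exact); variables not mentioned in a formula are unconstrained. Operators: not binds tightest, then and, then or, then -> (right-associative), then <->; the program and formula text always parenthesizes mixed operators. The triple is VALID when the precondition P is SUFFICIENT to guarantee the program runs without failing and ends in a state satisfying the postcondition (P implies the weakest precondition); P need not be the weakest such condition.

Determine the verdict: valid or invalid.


Working backward. After the program, the postcondition 3*s - 2 > -9 must hold; in canonical form it is 3*s > -7.
Before s := s + 3*d - 3: 9*d + 3*s > 2
Before s := s + 3*d - 9: 18*d + 3*s > 29
Before s := 2*d - s - 4: 24*d > 3*s + 41
Before skip: 24*d > 3*s + 41
The weakest precondition is 24*d > 3*s + 41.
Check whether 24*d > 44 and s = 1 implies it.
Every state satisfying the precondition satisfies the weakest precondition: the implication holds.
Answer: valid


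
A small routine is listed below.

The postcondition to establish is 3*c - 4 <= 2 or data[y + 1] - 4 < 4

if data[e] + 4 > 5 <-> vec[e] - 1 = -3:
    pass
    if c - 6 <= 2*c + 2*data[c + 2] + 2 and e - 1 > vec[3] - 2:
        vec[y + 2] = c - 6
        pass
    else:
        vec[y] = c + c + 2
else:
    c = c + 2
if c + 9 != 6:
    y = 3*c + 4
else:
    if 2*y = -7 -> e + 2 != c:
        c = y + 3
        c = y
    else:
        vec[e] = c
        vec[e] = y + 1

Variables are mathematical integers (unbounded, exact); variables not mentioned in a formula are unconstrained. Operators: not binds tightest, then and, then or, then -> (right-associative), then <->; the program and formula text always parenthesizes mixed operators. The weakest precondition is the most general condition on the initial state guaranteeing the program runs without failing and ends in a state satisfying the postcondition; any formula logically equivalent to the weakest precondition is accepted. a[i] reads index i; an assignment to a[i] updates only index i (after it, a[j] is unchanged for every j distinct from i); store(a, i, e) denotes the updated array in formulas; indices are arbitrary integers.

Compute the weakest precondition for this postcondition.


Working backward. After the program, the postcondition 3*c - 4 <= 2 or data[y + 1] - 4 < 4 must hold; in canonical form it is 3*c <= 6 or data[y + 1] < 8.
Then branch requires 3*c <= 6 or data[3*c + 5] < 8; else branch requires ((2*y = -7 -> e != c - 2) -> (3*y <= 6 or data[y + 1] < 8)) and ((not (2*y = -7 -> e != c - 2)) -> (3*c <= 6 or data[y + 1] < 8)).
Before the if: (c != -3 -> (3*c <= 6 or data[3*c + 5] < 8)) and ((not (c != -3)) -> (((2*y = -7 -> e != c - 2) -> (3*y <= 6 or data[y + 1] < 8)) and ((not (2*y = -7 -> e != c - 2)) -> (3*c <= 6 or data[y + 1] < 8))))
Then branch requires ((2*data[c + 2] + c >= -8 and e > vec[3] - 1) -> ((c != -3 -> (3*c <= 6 or data[3*c + 5] < 8)) and ((not (c != -3)) -> (((2*y = -7 -> e != c - 2) -> (3*y <= 6 or data[y + 1] < 8)) and ((not (2*y = -7 -> e != c - 2)) -> (3*c <= 6 or data[y + 1] < 8)))))) and ((not (2*data[c + 2] + c >= -8 and e > vec[3] - 1)) -> ((c != -3 -> (3*c <= 6 or data[3*c + 5] < 8)) and ((not (c != -3)) -> (((2*y = -7 -> e != c - 2) -> (3*y <= 6 or data[y + 1] < 8)) and ((not (2*y = -7 -> e != c - 2)) -> (3*c <= 6 or data[y + 1] < 8)))))); else branch requires (c != -5 -> (3*c <= 0 or data[3*c + 11] < 8)) and ((not (c != -5)) -> (((2*y = -7 -> e != c) -> (3*y <= 6 or data[y + 1] < 8)) and ((not (2*y = -7 -> e != c)) -> (3*c <= 0 or data[y + 1] < 8)))).
Before the if: ((data[e] > 1 <-> vec[e] = -2) -> (((2*data[c + 2] + c >= -8 and e > vec[3] - 1) -> ((c != -3 -> (3*c <= 6 or data[3*c + 5] < 8)) and ((not (c != -3)) -> (((2*y = -7 -> e != c - 2) -> (3*y <= 6 or data[y + 1] < 8)) and ((not (2*y = -7 -> e != c - 2)) -> (3*c <= 6 or data[y + 1] < 8)))))) and ((not (2*data[c + 2] + c >= -8 and e > vec[3] - 1)) -> ((c != -3 -> (3*c <= 6 or data[3*c + 5] < 8)) and ((not (c != -3)) -> (((2*y = -7 -> e != c - 2) -> (3*y <= 6 or data[y + 1] < 8)) and ((not (2*y = -7 -> e != c - 2)) -> (3*c <= 6 or data[y + 1] < 8)))))))) and ((not (data[e] > 1 <-> vec[e] = -2)) -> ((c != -5 -> (3*c <= 0 or data[3*c + 11] < 8)) and ((not (c != -5)) -> (((2*y = -7 -> e != c) -> (3*y <= 6 or data[y + 1] < 8)) and ((not (2*y = -7 -> e != c)) -> (3*c <= 0 or data[y + 1] < 8))))))
Answer: WP = ((data[e] > 1 <-> vec[e] = -2) -> (((2*data[c + 2] + c >= -8 and e > vec[3] - 1) -> ((c != -3 -> (3*c <= 6 or data[3*c + 5] < 8)) and ((not (c != -3)) -> (((2*y = -7 -> e != c - 2) -> (3*y <= 6 or data[y + 1] < 8)) and ((not (2*y = -7 -> e != c - 2)) -> (3*c <= 6 or data[y + 1] < 8)))))) and ((not (2*data[c + 2] + c >= -8 and e > vec[3] - 1)) -> ((c != -3 -> (3*c <= 6 or data[3*c + 5] < 8)) and ((not (c != -3)) -> (((2*y = -7 -> e != c - 2) -> (3*y <= 6 or data[y + 1] < 8)) and ((not (2*y = -7 -> e != c - 2)) -> (3*c <= 6 or data[y + 1] < 8)))))))) and ((not (data[e] > 1 <-> vec[e] = -2)) -> ((c != -5 -> (3*c <= 0 or data[3*c + 11] < 8)) and ((not (c != -5)) -> (((2*y = -7 -> e != c) -> (3*y <= 6 or data[y + 1] < 8)) and ((not (2*y = -7 -> e != c)) -> (3*c <= 0 or data[y + 1] < 8))))))


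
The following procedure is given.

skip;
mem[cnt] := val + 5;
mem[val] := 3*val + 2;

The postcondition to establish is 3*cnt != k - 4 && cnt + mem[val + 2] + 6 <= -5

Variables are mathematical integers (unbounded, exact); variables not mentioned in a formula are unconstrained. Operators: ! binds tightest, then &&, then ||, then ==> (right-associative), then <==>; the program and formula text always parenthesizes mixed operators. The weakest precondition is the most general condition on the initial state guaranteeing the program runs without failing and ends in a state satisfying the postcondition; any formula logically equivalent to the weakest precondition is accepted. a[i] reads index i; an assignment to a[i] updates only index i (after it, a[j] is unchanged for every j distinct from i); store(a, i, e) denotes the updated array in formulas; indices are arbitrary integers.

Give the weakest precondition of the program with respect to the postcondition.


Working backward. After the program, the postcondition 3*cnt != k - 4 && cnt + mem[val + 2] + 6 <= -5 must hold; in canonical form it is 3*cnt != k - 4 && mem[val + 2] + cnt <= -11.
Before mem[val] := 3*val + 2: 3*cnt != k - 4 && store(mem, val, 3*val + 2)[val + 2] + cnt <= -11
Before mem[cnt] := val + 5: 3*cnt != k - 4 && store(store(mem, cnt, val + 5), val, 3*val + 2)[val + 2] + cnt <= -11
Before skip: 3*cnt != k - 4 && store(store(mem, cnt, val + 5), val, 3*val + 2)[val + 2] + cnt <= -11
Answer: WP = 3*cnt != k - 4 && store(store(mem, cnt, val + 5), val, 3*val + 2)[val + 2] + cnt <= -11


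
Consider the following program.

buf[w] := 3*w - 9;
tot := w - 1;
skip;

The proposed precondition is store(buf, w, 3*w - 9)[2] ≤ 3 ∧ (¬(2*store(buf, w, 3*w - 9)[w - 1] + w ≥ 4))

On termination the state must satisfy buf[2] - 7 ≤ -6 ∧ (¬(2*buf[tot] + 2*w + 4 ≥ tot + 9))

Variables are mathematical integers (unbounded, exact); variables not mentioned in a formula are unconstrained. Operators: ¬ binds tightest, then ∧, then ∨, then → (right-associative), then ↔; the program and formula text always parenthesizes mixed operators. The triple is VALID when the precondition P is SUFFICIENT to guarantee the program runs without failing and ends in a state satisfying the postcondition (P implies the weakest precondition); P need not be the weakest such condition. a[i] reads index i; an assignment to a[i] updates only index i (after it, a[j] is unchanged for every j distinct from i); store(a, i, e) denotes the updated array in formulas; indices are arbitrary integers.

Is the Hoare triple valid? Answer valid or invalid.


Working backward. After the program, the postcondition buf[2] - 7 ≤ -6 ∧ (¬(2*buf[tot] + 2*w + 4 ≥ tot + 9)) must hold; in canonical form it is buf[2] ≤ 1 ∧ (¬(2*buf[tot] + 2*w ≥ tot + 5)).
Before skip: buf[2] ≤ 1 ∧ (¬(2*buf[tot] + 2*w ≥ tot + 5))
Before tot := w - 1: buf[2] ≤ 1 ∧ (¬(2*buf[w - 1] + w ≥ 4))
Before buf[w] := 3*w - 9: store(buf, w, 3*w - 9)[2] ≤ 1 ∧ (¬(2*store(buf, w, 3*w - 9)[w - 1] + w ≥ 4))
The weakest precondition is store(buf, w, 3*w - 9)[2] ≤ 1 ∧ (¬(2*store(buf, w, 3*w - 9)[w - 1] + w ≥ 4)).
Check whether store(buf, w, 3*w - 9)[2] ≤ 3 ∧ (¬(2*store(buf, w, 3*w - 9)[w - 1] + w ≥ 4)) implies it.
Countermodel: at the initial state buf = {[-1] = -7040, [0] = 4, [2] = 3, elsewhere 4}, w = 0, the precondition holds but the weakest precondition fails.
Answer: invalid


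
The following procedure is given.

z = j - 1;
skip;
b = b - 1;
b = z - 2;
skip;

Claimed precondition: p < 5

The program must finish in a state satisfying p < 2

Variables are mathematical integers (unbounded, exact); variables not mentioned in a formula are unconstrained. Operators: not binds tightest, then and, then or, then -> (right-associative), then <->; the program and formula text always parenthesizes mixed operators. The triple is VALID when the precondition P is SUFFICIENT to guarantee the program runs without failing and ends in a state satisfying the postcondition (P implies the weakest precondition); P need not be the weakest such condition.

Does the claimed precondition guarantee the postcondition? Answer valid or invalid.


Working backward. After the program, p < 2 must hold.
Before skip: p < 2
Before b := z - 2: p < 2
Before b := b - 1: p < 2
Before skip: p < 2
Before z := j - 1: p < 2
The weakest precondition is p < 2.
Check whether p < 5 implies it.
Countermodel: at the initial state p = 2, the precondition holds but the weakest precondition fails.
Answer: invalid


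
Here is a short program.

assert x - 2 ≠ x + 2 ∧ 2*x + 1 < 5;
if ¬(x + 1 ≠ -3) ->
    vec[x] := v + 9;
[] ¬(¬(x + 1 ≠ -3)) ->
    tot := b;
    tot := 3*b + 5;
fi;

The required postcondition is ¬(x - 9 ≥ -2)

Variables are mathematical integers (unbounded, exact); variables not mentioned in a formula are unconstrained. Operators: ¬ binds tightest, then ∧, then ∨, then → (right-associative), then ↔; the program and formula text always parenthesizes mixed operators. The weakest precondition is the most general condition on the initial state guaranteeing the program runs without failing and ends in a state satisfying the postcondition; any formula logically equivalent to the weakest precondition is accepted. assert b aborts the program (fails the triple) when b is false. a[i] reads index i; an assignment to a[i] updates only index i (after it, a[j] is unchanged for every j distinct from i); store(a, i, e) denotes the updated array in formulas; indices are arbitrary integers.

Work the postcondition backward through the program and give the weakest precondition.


Working backward. After the program, the postcondition ¬(x - 9 ≥ -2) must hold; in canonical form it is ¬(x ≥ 7).
Then branch requires ¬(x ≥ 7); else branch requires ¬(x ≥ 7).
Before the if: ((¬(x ≠ -4)) → (¬(x ≥ 7))) ∧ (x ≠ -4 → (¬(x ≥ 7)))
Before assert x - 2 ≠ x + 2 ∧ 2*x + 1 < 5: 2*x < 4 ∧ ((¬(x ≠ -4)) → (¬(x ≥ 7))) ∧ (x ≠ -4 → (¬(x ≥ 7)))
Answer: WP = 2*x < 4 ∧ ((¬(x ≠ -4)) → (¬(x ≥ 7))) ∧ (x ≠ -4 → (¬(x ≥ 7)))


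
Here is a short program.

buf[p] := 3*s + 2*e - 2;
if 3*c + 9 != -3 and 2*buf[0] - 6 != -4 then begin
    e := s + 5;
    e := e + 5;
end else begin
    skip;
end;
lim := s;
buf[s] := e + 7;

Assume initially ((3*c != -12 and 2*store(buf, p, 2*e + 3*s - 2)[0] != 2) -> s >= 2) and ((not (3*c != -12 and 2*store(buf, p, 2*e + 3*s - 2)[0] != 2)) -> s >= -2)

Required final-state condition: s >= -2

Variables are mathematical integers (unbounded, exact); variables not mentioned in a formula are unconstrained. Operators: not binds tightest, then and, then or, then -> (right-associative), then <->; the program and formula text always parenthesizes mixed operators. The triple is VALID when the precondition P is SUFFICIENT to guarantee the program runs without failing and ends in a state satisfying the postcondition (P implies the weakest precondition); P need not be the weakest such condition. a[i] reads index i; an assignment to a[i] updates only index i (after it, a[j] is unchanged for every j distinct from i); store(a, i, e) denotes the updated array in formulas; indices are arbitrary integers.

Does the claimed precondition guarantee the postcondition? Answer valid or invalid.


Working backward. After the program, s >= -2 must hold.
Before buf[s] := e + 7: s >= -2
Before lim := s: s >= -2
Then branch requires s >= -2; else branch requires s >= -2.
Before the if: ((3*c != -12 and 2*buf[0] != 2) -> s >= -2) and ((not (3*c != -12 and 2*buf[0] != 2)) -> s >= -2)
Before buf[p] := 3*s + 2*e - 2: ((3*c != -12 and 2*store(buf, p, 2*e + 3*s - 2)[0] != 2) -> s >= -2) and ((not (3*c != -12 and 2*store(buf, p, 2*e + 3*s - 2)[0] != 2)) -> s >= -2)
The weakest precondition is ((3*c != -12 and 2*store(buf, p, 2*e + 3*s - 2)[0] != 2) -> s >= -2) and ((not (3*c != -12 and 2*store(buf, p, 2*e + 3*s - 2)[0] != 2)) -> s >= -2).
Check whether ((3*c != -12 and 2*store(buf, p, 2*e + 3*s - 2)[0] != 2) -> s >= 2) and ((not (3*c != -12 and 2*store(buf, p, 2*e + 3*s - 2)[0] != 2)) -> s >= -2) implies it.
Every state satisfying the precondition satisfies the weakest precondition: the implication holds.
Answer: valid


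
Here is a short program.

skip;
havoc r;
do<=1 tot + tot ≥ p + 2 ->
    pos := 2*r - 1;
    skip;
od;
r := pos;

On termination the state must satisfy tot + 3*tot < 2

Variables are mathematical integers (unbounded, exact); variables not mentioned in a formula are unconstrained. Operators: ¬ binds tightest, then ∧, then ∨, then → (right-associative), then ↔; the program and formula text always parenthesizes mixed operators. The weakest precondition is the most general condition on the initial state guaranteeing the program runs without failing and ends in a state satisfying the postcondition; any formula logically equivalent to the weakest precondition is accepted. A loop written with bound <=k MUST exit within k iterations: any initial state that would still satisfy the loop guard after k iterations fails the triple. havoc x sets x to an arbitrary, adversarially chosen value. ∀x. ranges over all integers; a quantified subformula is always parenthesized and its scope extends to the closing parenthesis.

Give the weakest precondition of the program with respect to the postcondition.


Working backward. After the program, the postcondition tot + 3*tot < 2 must hold; in canonical form it is 4*tot < 2.
Before r := pos: 4*tot < 2
Before the loop (bound <=1), unroll the exhaustion recursion (WP_0 = exit-now case; WP_j = one more guarded iteration, up to j = 1):
  WP_0: (¬(2*tot ≥ p + 2)) ∧ 4*tot < 2
  WP_1: (2*tot ≥ p + 2 → ((¬(2*tot ≥ p + 2)) ∧ 4*tot < 2)) ∧ ((¬(2*tot ≥ p + 2)) → 4*tot < 2)
So before the loop: (2*tot ≥ p + 2 → ((¬(2*tot ≥ p + 2)) ∧ 4*tot < 2)) ∧ ((¬(2*tot ≥ p + 2)) → 4*tot < 2)
Before havoc r: (2*tot ≥ p + 2 → ((¬(2*tot ≥ p + 2)) ∧ 4*tot < 2)) ∧ ((¬(2*tot ≥ p + 2)) → 4*tot < 2)
Before skip: (2*tot ≥ p + 2 → ((¬(2*tot ≥ p + 2)) ∧ 4*tot < 2)) ∧ ((¬(2*tot ≥ p + 2)) → 4*tot < 2)
Answer: WP = (2*tot ≥ p + 2 → ((¬(2*tot ≥ p + 2)) ∧ 4*tot < 2)) ∧ ((¬(2*tot ≥ p + 2)) → 4*tot < 2)


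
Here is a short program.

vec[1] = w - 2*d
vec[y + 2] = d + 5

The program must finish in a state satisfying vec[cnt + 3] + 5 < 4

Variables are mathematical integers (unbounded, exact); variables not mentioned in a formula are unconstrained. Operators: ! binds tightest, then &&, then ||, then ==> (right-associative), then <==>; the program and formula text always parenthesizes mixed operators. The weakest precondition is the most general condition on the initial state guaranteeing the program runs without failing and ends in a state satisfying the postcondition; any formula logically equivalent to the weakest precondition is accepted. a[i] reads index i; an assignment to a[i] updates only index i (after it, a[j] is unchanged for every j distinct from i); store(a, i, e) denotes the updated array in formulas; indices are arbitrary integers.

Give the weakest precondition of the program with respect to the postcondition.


Working backward. After the program, the postcondition vec[cnt + 3] + 5 < 4 must hold; in canonical form it is vec[cnt + 3] < -1.
Before vec[y + 2] := d + 5: store(vec, y + 2, d + 5)[cnt + 3] < -1
Before vec[1] := w - 2*d: store(store(vec, 1, -2*d + w), y + 2, d + 5)[cnt + 3] < -1
Answer: WP = store(store(vec, 1, -2*d + w), y + 2, d + 5)[cnt + 3] < -1


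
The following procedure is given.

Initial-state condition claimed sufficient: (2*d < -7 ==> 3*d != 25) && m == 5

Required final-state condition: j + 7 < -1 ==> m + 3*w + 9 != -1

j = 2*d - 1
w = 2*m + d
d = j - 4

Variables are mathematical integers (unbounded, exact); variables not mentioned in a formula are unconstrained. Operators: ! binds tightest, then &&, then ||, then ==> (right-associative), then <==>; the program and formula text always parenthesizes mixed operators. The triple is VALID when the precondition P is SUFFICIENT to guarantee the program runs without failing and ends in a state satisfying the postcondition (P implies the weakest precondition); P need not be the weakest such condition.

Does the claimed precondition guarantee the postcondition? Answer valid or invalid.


Working backward. After the program, the postcondition j + 7 < -1 ==> m + 3*w + 9 != -1 must hold; in canonical form it is j < -8 ==> m + 3*w != -10.
Before d := j - 4: j < -8 ==> m + 3*w != -10
Before w := 2*m + d: j < -8 ==> 3*d + 7*m != -10
Before j := 2*d - 1: 2*d < -7 ==> 3*d + 7*m != -10
The weakest precondition is 2*d < -7 ==> 3*d + 7*m != -10.
Check whether (2*d < -7 ==> 3*d != 25) && m == 5 implies it.
Countermodel: at the initial state d = -15, m = 5, the precondition holds but the weakest precondition fails.
Answer: invalid


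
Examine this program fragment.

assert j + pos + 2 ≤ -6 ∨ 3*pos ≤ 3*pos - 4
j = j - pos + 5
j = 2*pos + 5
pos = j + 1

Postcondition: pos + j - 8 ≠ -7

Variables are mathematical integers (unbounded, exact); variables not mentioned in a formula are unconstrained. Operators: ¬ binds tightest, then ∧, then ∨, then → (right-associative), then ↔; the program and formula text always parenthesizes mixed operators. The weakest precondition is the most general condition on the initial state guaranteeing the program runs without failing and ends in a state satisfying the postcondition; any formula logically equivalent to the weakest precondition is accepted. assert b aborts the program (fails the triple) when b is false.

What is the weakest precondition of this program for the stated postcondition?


Working backward. After the program, the postcondition pos + j - 8 ≠ -7 must hold; in canonical form it is j + pos ≠ 1.
Before pos := j + 1: 2*j ≠ 0
Before j := 2*pos + 5: 4*pos ≠ -10
Before j := j - pos + 5: 4*pos ≠ -10
Before assert j + pos + 2 ≤ -6 ∨ 3*pos ≤ 3*pos - 4: j + pos ≤ -8 ∧ 4*pos ≠ -10
Answer: WP = j + pos ≤ -8 ∧ 4*pos ≠ -10


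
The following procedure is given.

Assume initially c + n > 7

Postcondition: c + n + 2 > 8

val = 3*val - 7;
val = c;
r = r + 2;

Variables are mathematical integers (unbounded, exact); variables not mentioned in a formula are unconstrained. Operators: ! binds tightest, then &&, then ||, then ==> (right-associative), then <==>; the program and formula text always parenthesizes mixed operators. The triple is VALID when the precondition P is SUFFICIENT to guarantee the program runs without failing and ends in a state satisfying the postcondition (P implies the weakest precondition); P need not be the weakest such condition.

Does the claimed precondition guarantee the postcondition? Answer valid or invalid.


Working backward. After the program, the postcondition c + n + 2 > 8 must hold; in canonical form it is c + n > 6.
Before r := r + 2: c + n > 6
Before val := c: c + n > 6
Before val := 3*val - 7: c + n > 6
The weakest precondition is c + n > 6.
Check whether c + n > 7 implies it.
Every state satisfying the precondition satisfies the weakest precondition: the implication holds.
Answer: valid


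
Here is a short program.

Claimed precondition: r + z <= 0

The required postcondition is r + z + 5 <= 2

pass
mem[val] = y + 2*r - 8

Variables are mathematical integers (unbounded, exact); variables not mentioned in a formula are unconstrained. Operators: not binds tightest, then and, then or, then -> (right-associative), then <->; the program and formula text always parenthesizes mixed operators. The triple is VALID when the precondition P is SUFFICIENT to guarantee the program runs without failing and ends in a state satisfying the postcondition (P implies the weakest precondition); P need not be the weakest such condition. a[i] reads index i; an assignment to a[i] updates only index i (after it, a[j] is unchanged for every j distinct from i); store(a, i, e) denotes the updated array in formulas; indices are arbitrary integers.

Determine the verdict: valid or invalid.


Working backward. After the program, the postcondition r + z + 5 <= 2 must hold; in canonical form it is r + z <= -3.
Before mem[val] := y + 2*r - 8: r + z <= -3
Before skip: r + z <= -3
The weakest precondition is r + z <= -3.
Check whether r + z <= 0 implies it.
Countermodel: at the initial state r = -2, z = 0, the precondition holds but the weakest precondition fails.
Answer: invalid


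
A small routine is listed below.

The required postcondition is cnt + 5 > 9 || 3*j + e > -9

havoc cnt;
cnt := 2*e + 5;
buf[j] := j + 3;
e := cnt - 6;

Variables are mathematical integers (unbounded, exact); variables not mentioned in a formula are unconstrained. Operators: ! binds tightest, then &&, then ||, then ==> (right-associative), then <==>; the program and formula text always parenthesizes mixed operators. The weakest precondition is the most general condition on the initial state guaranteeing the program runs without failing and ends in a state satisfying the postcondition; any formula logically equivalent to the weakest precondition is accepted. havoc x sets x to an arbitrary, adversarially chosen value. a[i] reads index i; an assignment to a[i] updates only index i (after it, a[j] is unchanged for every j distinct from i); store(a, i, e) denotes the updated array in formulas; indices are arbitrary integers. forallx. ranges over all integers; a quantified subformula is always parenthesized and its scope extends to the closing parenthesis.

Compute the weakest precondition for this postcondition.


Working backward. After the program, the postcondition cnt + 5 > 9 || 3*j + e > -9 must hold; in canonical form it is cnt > 4 || e + 3*j > -9.
Before e := cnt - 6: cnt > 4 || cnt + 3*j > -3
Before buf[j] := j + 3: cnt > 4 || cnt + 3*j > -3
Before cnt := 2*e + 5: 2*e > -1 || 2*e + 3*j > -8
Before havoc cnt: 2*e > -1 || 2*e + 3*j > -8
Answer: WP = 2*e > -1 || 2*e + 3*j > -8


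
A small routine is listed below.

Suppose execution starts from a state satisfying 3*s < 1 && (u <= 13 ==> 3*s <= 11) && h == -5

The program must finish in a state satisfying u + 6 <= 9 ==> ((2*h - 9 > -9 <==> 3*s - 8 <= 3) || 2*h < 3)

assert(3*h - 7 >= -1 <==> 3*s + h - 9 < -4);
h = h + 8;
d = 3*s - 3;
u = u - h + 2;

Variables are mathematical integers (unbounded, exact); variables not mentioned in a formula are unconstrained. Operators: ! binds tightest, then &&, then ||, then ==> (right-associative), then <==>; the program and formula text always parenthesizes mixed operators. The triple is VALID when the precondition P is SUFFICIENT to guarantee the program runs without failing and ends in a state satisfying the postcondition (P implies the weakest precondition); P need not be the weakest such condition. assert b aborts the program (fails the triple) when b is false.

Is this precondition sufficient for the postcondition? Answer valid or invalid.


Working backward. After the program, the postcondition u + 6 <= 9 ==> ((2*h - 9 > -9 <==> 3*s - 8 <= 3) || 2*h < 3) must hold; in canonical form it is u <= 3 ==> ((2*h > 0 <==> 3*s <= 11) || 2*h < 3).
Before u := u - h + 2: u <= h + 1 ==> ((2*h > 0 <==> 3*s <= 11) || 2*h < 3)
Before d := 3*s - 3: u <= h + 1 ==> ((2*h > 0 <==> 3*s <= 11) || 2*h < 3)
Before h := h + 8: u <= h + 9 ==> ((2*h > -16 <==> 3*s <= 11) || 2*h < -13)
Before assert 3*h - 7 >= -1 <==> 3*s + h - 9 < -4: (3*h >= 6 <==> h + 3*s < 5) && (u <= h + 9 ==> ((2*h > -16 <==> 3*s <= 11) || 2*h < -13))
The weakest precondition is (3*h >= 6 <==> h + 3*s < 5) && (u <= h + 9 ==> ((2*h > -16 <==> 3*s <= 11) || 2*h < -13)).
Check whether 3*s < 1 && (u <= 13 ==> 3*s <= 11) && h == -5 implies it.
Countermodel: at the initial state h = -5, s = 0, u = 14, the precondition holds but the weakest precondition fails.
Answer: invalid


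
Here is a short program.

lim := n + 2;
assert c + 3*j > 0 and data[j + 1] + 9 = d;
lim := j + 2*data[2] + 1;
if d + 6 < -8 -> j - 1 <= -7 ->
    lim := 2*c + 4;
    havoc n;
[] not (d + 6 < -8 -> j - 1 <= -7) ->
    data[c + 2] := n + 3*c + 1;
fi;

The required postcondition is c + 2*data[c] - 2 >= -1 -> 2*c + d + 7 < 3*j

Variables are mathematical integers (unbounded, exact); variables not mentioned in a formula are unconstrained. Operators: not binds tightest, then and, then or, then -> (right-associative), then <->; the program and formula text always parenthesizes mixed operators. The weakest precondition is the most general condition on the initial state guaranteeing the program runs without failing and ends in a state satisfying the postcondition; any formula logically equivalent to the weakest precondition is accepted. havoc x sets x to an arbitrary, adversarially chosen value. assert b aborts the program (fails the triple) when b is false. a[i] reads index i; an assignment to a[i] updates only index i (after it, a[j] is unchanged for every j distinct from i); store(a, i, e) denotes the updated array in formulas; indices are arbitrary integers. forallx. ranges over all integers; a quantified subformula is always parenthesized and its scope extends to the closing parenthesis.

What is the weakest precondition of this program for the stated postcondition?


Working backward. After the program, the postcondition c + 2*data[c] - 2 >= -1 -> 2*c + d + 7 < 3*j must hold; in canonical form it is 2*data[c] + c >= 1 -> 2*c + d < 3*j - 7.
Then branch requires 2*data[c] + c >= 1 -> 2*c + d < 3*j - 7; else branch requires 2*store(data, c + 2, 3*c + n + 1)[c] + c >= 1 -> 2*c + d < 3*j - 7.
Before the if: ((d < -14 -> j <= -6) -> (2*data[c] + c >= 1 -> 2*c + d < 3*j - 7)) and ((not (d < -14 -> j <= -6)) -> (2*store(data, c + 2, 3*c + n + 1)[c] + c >= 1 -> 2*c + d < 3*j - 7))
Before lim := j + 2*data[2] + 1: ((d < -14 -> j <= -6) -> (2*data[c] + c >= 1 -> 2*c + d < 3*j - 7)) and ((not (d < -14 -> j <= -6)) -> (2*store(data, c + 2, 3*c + n + 1)[c] + c >= 1 -> 2*c + d < 3*j - 7))
Before assert c + 3*j > 0 and data[j + 1] + 9 = d: c + 3*j > 0 and data[j + 1] = d - 9 and ((d < -14 -> j <= -6) -> (2*data[c] + c >= 1 -> 2*c + d < 3*j - 7)) and ((not (d < -14 -> j <= -6)) -> (2*store(data, c + 2, 3*c + n + 1)[c] + c >= 1 -> 2*c + d < 3*j - 7))
Before lim := n + 2: c + 3*j > 0 and data[j + 1] = d - 9 and ((d < -14 -> j <= -6) -> (2*data[c] + c >= 1 -> 2*c + d < 3*j - 7)) and ((not (d < -14 -> j <= -6)) -> (2*store(data, c + 2, 3*c + n + 1)[c] + c >= 1 -> 2*c + d < 3*j - 7))
Answer: WP = c + 3*j > 0 and data[j + 1] = d - 9 and ((d < -14 -> j <= -6) -> (2*data[c] + c >= 1 -> 2*c + d < 3*j - 7)) and ((not (d < -14 -> j <= -6)) -> (2*store(data, c + 2, 3*c + n + 1)[c] + c >= 1 -> 2*c + d < 3*j - 7))


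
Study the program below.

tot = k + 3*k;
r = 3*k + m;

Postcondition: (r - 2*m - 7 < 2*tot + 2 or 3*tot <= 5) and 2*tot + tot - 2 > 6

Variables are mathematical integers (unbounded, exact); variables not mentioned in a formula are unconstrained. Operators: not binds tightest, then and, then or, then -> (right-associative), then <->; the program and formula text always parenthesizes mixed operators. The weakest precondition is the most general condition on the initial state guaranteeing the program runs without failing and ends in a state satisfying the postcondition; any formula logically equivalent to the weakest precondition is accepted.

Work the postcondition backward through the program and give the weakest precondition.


Working backward. After the program, the postcondition (r - 2*m - 7 < 2*tot + 2 or 3*tot <= 5) and 2*tot + tot - 2 > 6 must hold; in canonical form it is (r < 2*m + 2*tot + 9 or 3*tot <= 5) and 3*tot > 8.
Before r := 3*k + m: (3*k < m + 2*tot + 9 or 3*tot <= 5) and 3*tot > 8
Before tot := k + 3*k: (5*k + m > -9 or 12*k <= 5) and 12*k > 8
Answer: WP = (5*k + m > -9 or 12*k <= 5) and 12*k > 8


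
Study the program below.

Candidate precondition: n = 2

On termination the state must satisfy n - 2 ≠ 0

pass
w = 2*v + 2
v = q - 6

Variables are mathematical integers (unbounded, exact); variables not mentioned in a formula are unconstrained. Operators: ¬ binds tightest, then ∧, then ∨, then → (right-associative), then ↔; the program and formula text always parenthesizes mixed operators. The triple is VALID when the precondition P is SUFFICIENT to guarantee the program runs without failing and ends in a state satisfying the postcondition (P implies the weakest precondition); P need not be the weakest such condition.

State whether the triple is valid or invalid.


Working backward. After the program, the postcondition n - 2 ≠ 0 must hold; in canonical form it is n ≠ 2.
Before v := q - 6: n ≠ 2
Before w := 2*v + 2: n ≠ 2
Before skip: n ≠ 2
The weakest precondition is n ≠ 2.
Check whether n = 2 implies it.
Countermodel: at the initial state n = 2, the precondition holds but the weakest precondition fails.
Answer: invalid


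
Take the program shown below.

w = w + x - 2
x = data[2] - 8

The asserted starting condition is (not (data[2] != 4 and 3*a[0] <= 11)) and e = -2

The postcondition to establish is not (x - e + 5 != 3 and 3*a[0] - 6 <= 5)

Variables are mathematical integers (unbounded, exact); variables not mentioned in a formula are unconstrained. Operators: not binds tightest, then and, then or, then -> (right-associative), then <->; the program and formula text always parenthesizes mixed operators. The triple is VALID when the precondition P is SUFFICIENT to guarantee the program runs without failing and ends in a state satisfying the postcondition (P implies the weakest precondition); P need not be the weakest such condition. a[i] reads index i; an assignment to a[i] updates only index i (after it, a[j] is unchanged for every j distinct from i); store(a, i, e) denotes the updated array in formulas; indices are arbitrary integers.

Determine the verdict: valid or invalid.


Working backward. After the program, the postcondition not (x - e + 5 != 3 and 3*a[0] - 6 <= 5) must hold; in canonical form it is not (x != e - 2 and 3*a[0] <= 11).
Before x := data[2] - 8: not (data[2] != e + 6 and 3*a[0] <= 11)
Before w := w + x - 2: not (data[2] != e + 6 and 3*a[0] <= 11)
The weakest precondition is not (data[2] != e + 6 and 3*a[0] <= 11).
Check whether (not (data[2] != 4 and 3*a[0] <= 11)) and e = -2 implies it.
Every state satisfying the precondition satisfies the weakest precondition: the implication holds.
Answer: valid


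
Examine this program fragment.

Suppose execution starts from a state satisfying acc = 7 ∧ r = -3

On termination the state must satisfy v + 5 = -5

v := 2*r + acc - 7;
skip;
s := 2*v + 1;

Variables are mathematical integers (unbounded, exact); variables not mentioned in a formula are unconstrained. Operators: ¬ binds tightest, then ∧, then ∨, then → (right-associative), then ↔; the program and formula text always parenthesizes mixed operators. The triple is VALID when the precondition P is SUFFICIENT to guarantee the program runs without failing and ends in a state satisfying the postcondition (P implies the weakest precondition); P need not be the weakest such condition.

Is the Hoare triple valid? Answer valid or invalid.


Working backward. After the program, the postcondition v + 5 = -5 must hold; in canonical form it is v = -10.
Before s := 2*v + 1: v = -10
Before skip: v = -10
Before v := 2*r + acc - 7: acc + 2*r = -3
The weakest precondition is acc + 2*r = -3.
Check whether acc = 7 ∧ r = -3 implies it.
Countermodel: at the initial state acc = 7, r = -3, the precondition holds but the weakest precondition fails.
Answer: invalid
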